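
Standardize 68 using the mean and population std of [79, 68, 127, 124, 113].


μ = 102.2, σ = 24.1446
z = (68 - 102.2)/24.1446 = -1.4165

-1.4165


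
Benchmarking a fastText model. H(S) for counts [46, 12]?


Probabilities: [46/58, 12/58] ≈ [0.7931, 0.2069]
H = -((46/58)·log₂(46/58) + (12/58)·log₂(12/58))
  = 0.7355 bits

0.7355 bits


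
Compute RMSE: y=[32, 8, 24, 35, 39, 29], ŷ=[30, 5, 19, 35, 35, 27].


MSE = 58/6 = 9.6667
RMSE = √(58/6) = 3.1091

3.1091


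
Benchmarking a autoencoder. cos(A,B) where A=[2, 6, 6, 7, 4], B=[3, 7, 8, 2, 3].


A·B = 2·3 + 6·7 + 6·8 + 7·2 + 4·3 = 122
‖A‖ = √141 = 11.8743, ‖B‖ = √135 = 11.619
cos = 122/(√141·√135) = 122/√19035 = 0.8843

0.8843


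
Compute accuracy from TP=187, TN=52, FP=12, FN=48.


Accuracy = (TP+TN)/(TP+TN+FP+FN)
= (187+52)/(299)
= 239/299 = 79.93%

79.93%


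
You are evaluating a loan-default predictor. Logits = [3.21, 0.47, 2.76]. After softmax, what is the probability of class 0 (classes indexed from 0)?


Exponentials: e^3.21=24.7791, e^0.47=1.6, e^2.76=15.7998
Sum = 42.1789
Softmax = [0.5875, 0.0379, 0.3746]
p[0] = 24.7791/42.1789 = 0.5875

0.5875


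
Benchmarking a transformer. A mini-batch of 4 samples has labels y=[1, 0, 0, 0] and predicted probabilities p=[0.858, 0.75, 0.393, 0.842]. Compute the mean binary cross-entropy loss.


L[0] = -ln(0.858) = 0.1532
L[1] = -ln(1-0.75) = -ln(0.25) = 1.3863
L[2] = -ln(1-0.393) = -ln(0.607) = 0.4992
L[3] = -ln(1-0.842) = -ln(0.158) = 1.8452
mean = (0.1532 + 1.3863 + 0.4992 + 1.8452)/4 = 0.971

0.971


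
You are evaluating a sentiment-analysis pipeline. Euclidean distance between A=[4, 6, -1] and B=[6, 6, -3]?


d = √((4-6)² + (6-6)² + (-1+ 3)²)
  = √(4 + 0 + 4)
  = √8 = 2.8284

2.8284


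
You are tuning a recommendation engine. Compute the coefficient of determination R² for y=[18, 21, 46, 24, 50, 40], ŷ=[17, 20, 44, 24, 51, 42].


ȳ = 33.1667
SS_res = Σ(y-ŷ)² = 11
SS_tot = Σ(y-ȳ)² = 956.83
R² = 1 - SS_res/SS_tot = 1 - 0.0115 = 0.9885

0.9885


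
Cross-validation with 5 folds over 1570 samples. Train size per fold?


Fold size = 1570/5 = 314
Training per fold = 1570 - 314 = 1256

1256


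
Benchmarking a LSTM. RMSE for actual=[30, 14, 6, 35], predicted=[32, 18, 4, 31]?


MSE = 40/4 = 10
RMSE = √(40/4) = 3.1623

3.1623


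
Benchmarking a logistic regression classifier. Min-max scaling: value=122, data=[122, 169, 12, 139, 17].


min=12, max=169
(122-12)/(169-12) = 110/157 = 0.7006

0.7006


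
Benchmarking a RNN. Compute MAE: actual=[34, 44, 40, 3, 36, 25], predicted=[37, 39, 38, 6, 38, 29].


Absolute errors: |34-37|=3, |44-39|=5, |40-38|=2, |3-6|=3, |36-38|=2, |25-29|=4
Sum = 19
MAE = 19/6 = 19/6

19/6


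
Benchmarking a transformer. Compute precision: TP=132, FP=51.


Precision = TP/(TP+FP)
= 132/(132+51)
= 132/183 = 72.13%

72.13%


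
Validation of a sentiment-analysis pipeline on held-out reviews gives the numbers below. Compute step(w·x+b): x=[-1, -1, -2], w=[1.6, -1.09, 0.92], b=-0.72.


z = (-1)·(1.6) + (-1)·(-1.09) + (-2)·(0.92) - 0.72
  = -3.07
step(z) = 0 (z<0)

0


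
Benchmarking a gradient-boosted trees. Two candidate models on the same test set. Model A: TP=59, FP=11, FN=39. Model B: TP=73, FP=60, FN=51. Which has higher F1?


Model A: P=59/70=0.8429, R=59/98=0.602, F1=2PR/(P+R)=2TP/(2TP+FP+FN)=118/168=0.7024
Model B: P=73/133=0.5489, R=73/124=0.5887, F1=2PR/(P+R)=2TP/(2TP+FP+FN)=146/257=0.5681
0.7024 > 0.5681 → Model A

Model A


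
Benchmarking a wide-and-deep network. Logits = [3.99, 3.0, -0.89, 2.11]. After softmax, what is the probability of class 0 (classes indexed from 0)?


Exponentials: e^3.99=54.0549, e^3.0=20.0855, e^-0.89=0.4107, e^2.11=8.2482
Sum = 82.7993
Softmax = [0.6528, 0.2426, 0.005, 0.0996]
p[0] = 54.0549/82.7993 = 0.6528

0.6528


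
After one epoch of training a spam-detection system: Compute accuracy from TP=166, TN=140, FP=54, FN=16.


Accuracy = (TP+TN)/(TP+TN+FP+FN)
= (166+140)/(376)
= 306/376 = 81.38%

81.38%


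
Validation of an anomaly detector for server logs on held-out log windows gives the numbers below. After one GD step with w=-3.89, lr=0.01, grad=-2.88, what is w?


w_new = w - α·∇
= -3.89 - 0.01·-2.88
= -3.89 + 0.0288
= -3.8612

-3.8612


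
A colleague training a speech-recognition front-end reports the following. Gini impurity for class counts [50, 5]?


Probabilities: [50/55, 5/55] ≈ [0.9091, 0.0909]
Σpᵢ² = (2500 + 25)/55² = 2525/3025
Gini = 1 - Σpᵢ² = 1 - 2525/3025 = 0.1653

0.1653


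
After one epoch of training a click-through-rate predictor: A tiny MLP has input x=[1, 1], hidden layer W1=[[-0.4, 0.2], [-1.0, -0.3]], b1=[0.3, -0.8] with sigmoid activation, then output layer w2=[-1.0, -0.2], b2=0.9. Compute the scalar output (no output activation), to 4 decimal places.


z1[0] = (-0.4)·(1) + (0.2)·(1) + 0.3 = 0.1
z1[1] = (-1.0)·(1) + (-0.3)·(1) - 0.8 = -2.1
h = sigmoid(z1) = [0.525, 0.1091]
output = (-1.0)·(0.525) + (-0.2)·(0.1091) + 0.9 = 0.3532

0.3532


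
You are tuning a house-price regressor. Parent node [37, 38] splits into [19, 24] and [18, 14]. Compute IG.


Parent = [37, 38], H_parent = 0.9999
H_left = 0.9902 (n=43), H_right = 0.9887 (n=32)
H_children = (43/75)·0.9902 + (32/75)·0.9887 = 0.9896
IG = 0.9999 - 0.9896 = 0.0103

0.0103


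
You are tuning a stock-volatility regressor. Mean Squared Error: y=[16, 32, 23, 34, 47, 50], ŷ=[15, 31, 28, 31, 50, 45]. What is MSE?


Squared errors: (16-15)²=1, (32-31)²=1, (23-28)²=25, (34-31)²=9, (47-50)²=9, (50-45)²=25
Sum = 70
MSE = 70/6 = 35/3

35/3


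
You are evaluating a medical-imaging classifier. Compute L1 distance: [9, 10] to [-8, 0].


d = |9+ 8| + |10-0|
  = 17 + 10
  = 27

27


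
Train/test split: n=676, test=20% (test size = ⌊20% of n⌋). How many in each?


Test = ⌊676·20/100⌋ = 135
Train = 676 - 135 = 541

Train: 541, Test: 135


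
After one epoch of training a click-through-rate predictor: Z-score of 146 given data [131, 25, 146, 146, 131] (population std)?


μ = 115.8, σ = 45.8929
z = (146 - 115.8)/45.8929 = 0.6581

0.6581


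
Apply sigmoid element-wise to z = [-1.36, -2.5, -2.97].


σ(-1.36) = 1/(1+e^1.36) = 0.2042
σ(-2.5) = 1/(1+e^2.5) = 0.0759
σ(-2.97) = 1/(1+e^2.97) = 0.0488
result = [0.2042, 0.0759, 0.0488]

[0.2042, 0.0759, 0.0488]


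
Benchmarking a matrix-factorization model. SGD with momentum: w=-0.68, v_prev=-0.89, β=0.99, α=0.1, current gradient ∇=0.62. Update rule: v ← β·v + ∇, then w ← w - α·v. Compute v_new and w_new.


v_new = 0.99·-0.89 + 0.62 = -0.8811 + 0.62 = -0.2611
w_new = -0.68 - 0.1·-0.2611 = -0.68 + 0.02611 = -0.65389

v_new=-0.2611, w_new=-0.65389


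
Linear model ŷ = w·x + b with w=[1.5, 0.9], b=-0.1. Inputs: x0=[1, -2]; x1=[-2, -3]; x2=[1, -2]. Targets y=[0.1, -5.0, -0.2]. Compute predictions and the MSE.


ŷ0 = (1.5)·(1) + (0.9)·(-2) - 0.1 = -0.4
ŷ1 = (1.5)·(-2) + (0.9)·(-3) - 0.1 = -5.8
ŷ2 = (1.5)·(1) + (0.9)·(-2) - 0.1 = -0.4
errors² = [0.25, 0.64, 0.04]
MSE = 0.9300/3 = 0.31

0.31


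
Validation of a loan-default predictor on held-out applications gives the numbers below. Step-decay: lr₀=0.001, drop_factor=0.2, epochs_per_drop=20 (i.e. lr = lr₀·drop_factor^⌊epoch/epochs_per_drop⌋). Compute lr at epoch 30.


n_drops = ⌊30/20⌋ = 1
lr = 0.001·0.2^1 = 0.001·0.2 = 0.0002

0.0002


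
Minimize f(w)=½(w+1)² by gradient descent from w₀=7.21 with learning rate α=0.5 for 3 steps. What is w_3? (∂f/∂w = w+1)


step 1: grad = 7.21+1 = 8.21; w = 7.21 - 0.5·(8.21) = 3.105
step 2: grad = 3.105+1 = 4.105; w = 3.105 - 0.5·(4.105) = 1.0525
step 3: grad = 1.0525+1 = 2.0525; w = 1.0525 - 0.5·(2.0525) = 0.02625

0.02625


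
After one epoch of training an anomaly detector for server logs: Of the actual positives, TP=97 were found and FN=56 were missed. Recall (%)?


Recall = TP/(TP+FN)
= 97/(97+56)
= 97/153 = 63.4%

63.4%


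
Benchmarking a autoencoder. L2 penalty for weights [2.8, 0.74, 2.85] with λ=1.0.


‖w‖₂² = (2.8)² + (0.74)² + (2.85)²
     = 7.84 + 0.5476 + 8.1225
     = 16.5101
λ·‖w‖₂² = 1.0·16.5101 = 16.5101

16.5101


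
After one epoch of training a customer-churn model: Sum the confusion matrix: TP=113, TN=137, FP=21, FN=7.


Total = TP + TN + FP + FN
= 113 + 137 + 21 + 7
= 278
(Predicted positive: 134, predicted negative: 144)

278


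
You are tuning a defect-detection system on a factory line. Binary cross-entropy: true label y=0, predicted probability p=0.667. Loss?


BCE = -[y·ln(p) + (1-y)·ln(1-p)]
= -0 - 1·ln(1-0.667)
= -ln(0.333) = 1.0996

1.0996


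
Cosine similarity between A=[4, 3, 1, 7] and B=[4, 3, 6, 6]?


A·B = 4·4 + 3·3 + 1·6 + 7·6 = 73
‖A‖ = √75 = 8.6603, ‖B‖ = √97 = 9.8489
cos = 73/(√75·√97) = 73/√7275 = 0.8559

0.8559


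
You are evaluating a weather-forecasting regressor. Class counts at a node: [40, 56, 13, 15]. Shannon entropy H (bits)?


Probabilities: [40/124, 56/124, 13/124, 15/124] ≈ [0.3226, 0.4516, 0.1048, 0.121]
H = -((40/124)·log₂(40/124) + (56/124)·log₂(56/124) + (13/124)·log₂(13/124) + (15/124)·log₂(15/124))
  = 1.7542 bits

1.7542 bits


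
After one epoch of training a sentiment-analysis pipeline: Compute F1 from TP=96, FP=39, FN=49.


Precision = 96/135 = 0.7111
Recall = 96/145 = 0.6621
F1 = 2·P·R/(P+R) = 2·TP/(2·TP+FP+FN) = 192/(192+39+49) = 192/280 = 0.6857

0.6857


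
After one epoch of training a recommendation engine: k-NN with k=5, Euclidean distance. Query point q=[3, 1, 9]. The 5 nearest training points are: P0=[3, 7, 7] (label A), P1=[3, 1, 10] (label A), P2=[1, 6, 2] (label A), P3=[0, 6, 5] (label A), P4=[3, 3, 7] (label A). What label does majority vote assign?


d(q,P0) = 6.3246  (label A)
d(q,P1) = 1.0  (label A)
d(q,P2) = 8.8318  (label A)
d(q,P3) = 7.0711  (label A)
d(q,P4) = 2.8284  (label A)
Votes: A=5, B=0
Majority → A

A


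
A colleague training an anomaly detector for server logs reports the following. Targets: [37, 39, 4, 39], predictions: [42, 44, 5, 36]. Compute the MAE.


Absolute errors: |37-42|=5, |39-44|=5, |4-5|=1, |39-36|=3
Sum = 14
MAE = 14/4 = 7/2

7/2


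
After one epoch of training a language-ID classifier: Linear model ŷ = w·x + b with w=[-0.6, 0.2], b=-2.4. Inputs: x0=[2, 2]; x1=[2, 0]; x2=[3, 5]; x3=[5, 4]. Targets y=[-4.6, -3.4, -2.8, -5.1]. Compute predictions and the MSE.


ŷ0 = (-0.6)·(2) + (0.2)·(2) - 2.4 = -3.2
ŷ1 = (-0.6)·(2) + (0.2)·(0) - 2.4 = -3.6
ŷ2 = (-0.6)·(3) + (0.2)·(5) - 2.4 = -3.2
ŷ3 = (-0.6)·(5) + (0.2)·(4) - 2.4 = -4.6
errors² = [1.96, 0.04, 0.16, 0.25]
MSE = 2.4100/4 = 0.6025

0.6025


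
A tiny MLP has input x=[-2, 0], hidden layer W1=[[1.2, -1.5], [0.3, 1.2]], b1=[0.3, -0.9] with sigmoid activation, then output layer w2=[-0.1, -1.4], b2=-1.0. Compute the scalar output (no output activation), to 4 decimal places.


z1[0] = (1.2)·(-2) + (-1.5)·(0) + 0.3 = -2.1
z1[1] = (0.3)·(-2) + (1.2)·(0) - 0.9 = -1.5
h = sigmoid(z1) = [0.1091, 0.1824]
output = (-0.1)·(0.1091) + (-1.4)·(0.1824) - 1.0 = -1.2663

-1.2663


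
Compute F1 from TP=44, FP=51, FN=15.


Precision = 44/95 = 0.4632
Recall = 44/59 = 0.7458
F1 = 2·P·R/(P+R) = 2·TP/(2·TP+FP+FN) = 88/(88+51+15) = 88/154 = 0.5714

0.5714


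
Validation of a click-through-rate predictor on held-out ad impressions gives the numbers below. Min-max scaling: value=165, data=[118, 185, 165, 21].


min=21, max=185
(165-21)/(185-21) = 144/164 = 0.878

0.878


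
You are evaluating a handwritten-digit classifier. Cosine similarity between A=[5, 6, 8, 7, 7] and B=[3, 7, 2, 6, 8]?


A·B = 5·3 + 6·7 + 8·2 + 7·6 + 7·8 = 171
‖A‖ = √223 = 14.9332, ‖B‖ = √162 = 12.7279
cos = 171/(√223·√162) = 171/√36126 = 0.8997

0.8997


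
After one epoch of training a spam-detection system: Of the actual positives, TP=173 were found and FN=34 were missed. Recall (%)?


Recall = TP/(TP+FN)
= 173/(173+34)
= 173/207 = 83.57%

83.57%


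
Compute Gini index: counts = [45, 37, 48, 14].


Probabilities: [45/144, 37/144, 48/144, 14/144] ≈ [0.3125, 0.2569, 0.3333, 0.0972]
Σpᵢ² = (2025 + 1369 + 2304 + 196)/144² = 5894/20736
Gini = 1 - Σpᵢ² = 1 - 5894/20736 = 0.7158

0.7158


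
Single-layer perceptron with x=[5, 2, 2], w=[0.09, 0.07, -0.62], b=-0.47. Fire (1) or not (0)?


z = (5)·(0.09) + (2)·(0.07) + (2)·(-0.62) - 0.47
  = -1.12
step(z) = 0 (z<0)

0


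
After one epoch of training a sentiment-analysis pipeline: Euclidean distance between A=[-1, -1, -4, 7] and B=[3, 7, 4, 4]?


d = √((-1-3)² + (-1-7)² + (-4-4)² + (7-4)²)
  = √(16 + 64 + 64 + 9)
  = √153 = 12.3693

12.3693


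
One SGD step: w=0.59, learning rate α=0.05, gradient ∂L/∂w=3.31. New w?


w_new = w - α·∇
= 0.59 - 0.05·3.31
= 0.59 - 0.1655
= 0.4245

0.4245


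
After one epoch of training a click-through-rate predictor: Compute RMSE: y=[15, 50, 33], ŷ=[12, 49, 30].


MSE = 19/3 = 6.3333
RMSE = √(19/3) = 2.5166

2.5166


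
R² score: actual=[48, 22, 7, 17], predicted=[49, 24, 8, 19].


ȳ = 23.5
SS_res = Σ(y-ŷ)² = 10
SS_tot = Σ(y-ȳ)² = 917
R² = 1 - SS_res/SS_tot = 1 - 0.0109 = 0.9891

0.9891


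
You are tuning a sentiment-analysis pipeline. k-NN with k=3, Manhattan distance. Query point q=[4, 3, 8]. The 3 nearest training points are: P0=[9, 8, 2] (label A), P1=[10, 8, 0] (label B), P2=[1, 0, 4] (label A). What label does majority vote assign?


d(q,P0) = 16  (label A)
d(q,P1) = 19  (label B)
d(q,P2) = 10  (label A)
Votes: A=2, B=1
Majority → A

A


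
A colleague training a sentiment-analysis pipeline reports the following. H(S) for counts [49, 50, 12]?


Probabilities: [49/111, 50/111, 12/111] ≈ [0.4414, 0.4505, 0.1081]
H = -((49/111)·log₂(49/111) + (50/111)·log₂(50/111) + (12/111)·log₂(12/111))
  = 1.386 bits

1.386 bits


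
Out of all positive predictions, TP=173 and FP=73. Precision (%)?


Precision = TP/(TP+FP)
= 173/(173+73)
= 173/246 = 70.33%

70.33%


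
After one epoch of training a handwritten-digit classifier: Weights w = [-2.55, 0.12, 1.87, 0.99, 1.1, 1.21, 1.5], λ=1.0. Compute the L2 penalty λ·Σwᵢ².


‖w‖₂² = (-2.55)² + (0.12)² + (1.87)² + (0.99)² + (1.1)² + (1.21)² + (1.5)²
     = 6.5025 + 0.0144 + 3.4969 + 0.9801 + 1.21 + 1.4641 + 2.25
     = 15.918
λ·‖w‖₂² = 1.0·15.918 = 15.918

15.918


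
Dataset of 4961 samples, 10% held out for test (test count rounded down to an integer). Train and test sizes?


Test = ⌊4961·10/100⌋ = 496
Train = 4961 - 496 = 4465

Train: 4465, Test: 496


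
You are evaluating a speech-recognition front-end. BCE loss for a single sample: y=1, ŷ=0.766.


BCE = -[y·ln(p) + (1-y)·ln(1-p)]
= -1·ln(0.766) - 0
= -ln(0.766) = 0.2666

0.2666


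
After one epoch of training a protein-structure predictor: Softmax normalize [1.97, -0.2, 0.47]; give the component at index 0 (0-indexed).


Exponentials: e^1.97=7.1707, e^-0.2=0.8187, e^0.47=1.6
Sum = 9.5894
Softmax = [0.7478, 0.0854, 0.1669]
p[0] = 7.1707/9.5894 = 0.7478

0.7478


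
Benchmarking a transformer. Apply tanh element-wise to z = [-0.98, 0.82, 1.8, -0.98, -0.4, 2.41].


tanh(-0.98) = -0.7531
tanh(0.82) = 0.6751
tanh(1.8) = 0.9468
tanh(-0.98) = -0.7531
tanh(-0.4) = -0.3799
tanh(2.41) = 0.984
result = [-0.7531, 0.6751, 0.9468, -0.7531, -0.3799, 0.984]

[-0.7531, 0.6751, 0.9468, -0.7531, -0.3799, 0.984]


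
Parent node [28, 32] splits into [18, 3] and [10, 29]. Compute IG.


Parent = [28, 32], H_parent = 0.9968
H_left = 0.5917 (n=21), H_right = 0.8213 (n=39)
H_children = (21/60)·0.5917 + (39/60)·0.8213 = 0.7409
IG = 0.9968 - 0.7409 = 0.2559

0.2559


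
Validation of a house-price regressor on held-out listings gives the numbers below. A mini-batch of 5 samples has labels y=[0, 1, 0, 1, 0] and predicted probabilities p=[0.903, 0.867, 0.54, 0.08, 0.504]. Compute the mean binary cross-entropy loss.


L[0] = -ln(1-0.903) = -ln(0.097) = 2.333
L[1] = -ln(0.867) = 0.1427
L[2] = -ln(1-0.54) = -ln(0.46) = 0.7765
L[3] = -ln(0.08) = 2.5257
L[4] = -ln(1-0.504) = -ln(0.496) = 0.7012
mean = (2.333 + 0.1427 + 0.7765 + 2.5257 + 0.7012)/5 = 1.2958

1.2958


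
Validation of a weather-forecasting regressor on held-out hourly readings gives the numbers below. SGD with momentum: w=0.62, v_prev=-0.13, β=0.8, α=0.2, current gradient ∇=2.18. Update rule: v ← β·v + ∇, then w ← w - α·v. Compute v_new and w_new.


v_new = 0.8·-0.13 + 2.18 = -0.104 + 2.18 = 2.076
w_new = 0.62 - 0.2·2.076 = 0.62 - 0.4152 = 0.2048

v_new=2.076, w_new=0.2048


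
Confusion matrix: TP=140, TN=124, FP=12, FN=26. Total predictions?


Total = TP + TN + FP + FN
= 140 + 124 + 12 + 26
= 302
(Predicted positive: 152, predicted negative: 150)

302


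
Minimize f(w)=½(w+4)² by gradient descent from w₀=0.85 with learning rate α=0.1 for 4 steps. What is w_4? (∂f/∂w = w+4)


step 1: grad = 0.85+4 = 4.85; w = 0.85 - 0.1·(4.85) = 0.365
step 2: grad = 0.365+4 = 4.365; w = 0.365 - 0.1·(4.365) = -0.0715
step 3: grad = -0.0715+4 = 3.9285; w = -0.0715 - 0.1·(3.9285) = -0.46435
step 4: grad = -0.46435+4 = 3.53565; w = -0.46435 - 0.1·(3.53565) = -0.817915

-0.817915


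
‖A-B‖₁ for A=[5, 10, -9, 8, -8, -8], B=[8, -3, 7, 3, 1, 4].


d = |5-8| + |10+ 3| + |-9-7| + |8-3| + |-8-1| + |-8-4|
  = 3 + 13 + 16 + 5 + 9 + 12
  = 58

58


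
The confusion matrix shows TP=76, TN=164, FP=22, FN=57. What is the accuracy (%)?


Accuracy = (TP+TN)/(TP+TN+FP+FN)
= (76+164)/(319)
= 240/319 = 75.24%

75.24%


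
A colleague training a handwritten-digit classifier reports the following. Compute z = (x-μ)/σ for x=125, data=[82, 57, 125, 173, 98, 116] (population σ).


μ = 108.5, σ = 36.4086
z = (125 - 108.5)/36.4086 = 0.4532

0.4532


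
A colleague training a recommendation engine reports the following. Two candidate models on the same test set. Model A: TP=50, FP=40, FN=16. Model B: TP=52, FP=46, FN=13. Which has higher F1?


Model A: P=50/90=0.5556, R=50/66=0.7576, F1=2PR/(P+R)=2TP/(2TP+FP+FN)=100/156=0.641
Model B: P=52/98=0.5306, R=52/65=0.8, F1=2PR/(P+R)=2TP/(2TP+FP+FN)=104/163=0.638
0.641 > 0.638 → Model A

Model A


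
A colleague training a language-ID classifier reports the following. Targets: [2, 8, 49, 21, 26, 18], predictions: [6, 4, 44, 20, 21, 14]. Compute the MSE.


Squared errors: (2-6)²=16, (8-4)²=16, (49-44)²=25, (21-20)²=1, (26-21)²=25, (18-14)²=16
Sum = 99
MSE = 99/6 = 33/2

33/2


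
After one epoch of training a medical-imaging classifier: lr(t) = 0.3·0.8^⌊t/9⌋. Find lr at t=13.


n_drops = ⌊13/9⌋ = 1
lr = 0.3·0.8^1 = 0.3·0.8 = 0.24

0.24


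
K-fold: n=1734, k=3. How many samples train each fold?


Fold size = 1734/3 = 578
Training per fold = 1734 - 578 = 1156

1156


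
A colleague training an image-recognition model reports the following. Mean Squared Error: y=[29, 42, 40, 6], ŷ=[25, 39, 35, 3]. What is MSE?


Squared errors: (29-25)²=16, (42-39)²=9, (40-35)²=25, (6-3)²=9
Sum = 59
MSE = 59/4 = 59/4

59/4


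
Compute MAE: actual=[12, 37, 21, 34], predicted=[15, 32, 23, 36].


Absolute errors: |12-15|=3, |37-32|=5, |21-23|=2, |34-36|=2
Sum = 12
MAE = 12/4 = 3

3


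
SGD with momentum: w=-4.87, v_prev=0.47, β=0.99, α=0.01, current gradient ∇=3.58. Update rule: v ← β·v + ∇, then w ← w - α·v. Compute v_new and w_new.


v_new = 0.99·0.47 + 3.58 = 0.4653 + 3.58 = 4.0453
w_new = -4.87 - 0.01·4.0453 = -4.87 - 0.040453 = -4.910453

v_new=4.0453, w_new=-4.910453


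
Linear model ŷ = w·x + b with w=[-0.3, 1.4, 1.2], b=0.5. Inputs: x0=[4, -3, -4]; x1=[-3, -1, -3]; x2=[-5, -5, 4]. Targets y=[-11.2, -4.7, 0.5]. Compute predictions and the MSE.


ŷ0 = (-0.3)·(4) + (1.4)·(-3) + (1.2)·(-4) + 0.5 = -9.7
ŷ1 = (-0.3)·(-3) + (1.4)·(-1) + (1.2)·(-3) + 0.5 = -3.6
ŷ2 = (-0.3)·(-5) + (1.4)·(-5) + (1.2)·(4) + 0.5 = -0.2
errors² = [2.25, 1.21, 0.49]
MSE = 3.9500/3 = 1.3167

1.3167


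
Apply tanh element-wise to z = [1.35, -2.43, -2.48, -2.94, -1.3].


tanh(1.35) = 0.8741
tanh(-2.43) = -0.9846
tanh(-2.48) = -0.9861
tanh(-2.94) = -0.9944
tanh(-1.3) = -0.8617
result = [0.8741, -0.9846, -0.9861, -0.9944, -0.8617]

[0.8741, -0.9846, -0.9861, -0.9944, -0.8617]


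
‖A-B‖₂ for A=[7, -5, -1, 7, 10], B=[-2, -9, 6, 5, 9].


d = √((7+ 2)² + (-5+ 9)² + (-1-6)² + (7-5)² + (10-9)²)
  = √(81 + 16 + 49 + 4 + 1)
  = √151 = 12.2882

12.2882


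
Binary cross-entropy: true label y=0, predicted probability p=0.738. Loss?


BCE = -[y·ln(p) + (1-y)·ln(1-p)]
= -0 - 1·ln(1-0.738)
= -ln(0.262) = 1.3394

1.3394


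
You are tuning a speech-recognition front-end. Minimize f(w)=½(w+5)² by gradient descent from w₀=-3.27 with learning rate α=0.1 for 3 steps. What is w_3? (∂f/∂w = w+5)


step 1: grad = -3.27+5 = 1.73; w = -3.27 - 0.1·(1.73) = -3.443
step 2: grad = -3.443+5 = 1.557; w = -3.443 - 0.1·(1.557) = -3.5987
step 3: grad = -3.5987+5 = 1.4013; w = -3.5987 - 0.1·(1.4013) = -3.73883

-3.73883


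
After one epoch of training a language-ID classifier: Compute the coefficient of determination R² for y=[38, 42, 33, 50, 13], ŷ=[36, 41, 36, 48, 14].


ȳ = 35.2
SS_res = Σ(y-ŷ)² = 19
SS_tot = Σ(y-ȳ)² = 770.8
R² = 1 - SS_res/SS_tot = 1 - 0.0246 = 0.9754

0.9754


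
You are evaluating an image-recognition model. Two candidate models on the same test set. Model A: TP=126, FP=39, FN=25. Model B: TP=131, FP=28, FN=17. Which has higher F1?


Model A: P=126/165=0.7636, R=126/151=0.8344, F1=2PR/(P+R)=2TP/(2TP+FP+FN)=252/316=0.7975
Model B: P=131/159=0.8239, R=131/148=0.8851, F1=2PR/(P+R)=2TP/(2TP+FP+FN)=262/307=0.8534
0.7975 < 0.8534 → Model B

Model B


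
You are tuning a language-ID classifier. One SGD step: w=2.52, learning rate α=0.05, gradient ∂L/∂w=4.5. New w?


w_new = w - α·∇
= 2.52 - 0.05·4.5
= 2.52 - 0.225
= 2.295

2.295


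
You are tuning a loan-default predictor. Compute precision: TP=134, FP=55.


Precision = TP/(TP+FP)
= 134/(134+55)
= 134/189 = 70.9%

70.9%


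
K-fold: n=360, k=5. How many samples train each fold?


Fold size = 360/5 = 72
Training per fold = 360 - 72 = 288

288


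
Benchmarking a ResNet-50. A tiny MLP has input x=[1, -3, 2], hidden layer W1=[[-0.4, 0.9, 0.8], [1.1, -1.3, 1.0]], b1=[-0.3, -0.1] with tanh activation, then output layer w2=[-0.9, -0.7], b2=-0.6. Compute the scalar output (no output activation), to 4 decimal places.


z1[0] = (-0.4)·(1) + (0.9)·(-3) + (0.8)·(2) - 0.3 = -1.8
z1[1] = (1.1)·(1) + (-1.3)·(-3) + (1.0)·(2) - 0.1 = 6.9
h = tanh(z1) = [-0.9468, 1.0]
output = (-0.9)·(-0.9468) + (-0.7)·(1.0) - 0.6 = -0.4479

-0.4479


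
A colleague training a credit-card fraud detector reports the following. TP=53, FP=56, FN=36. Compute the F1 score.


Precision = 53/109 = 0.4862
Recall = 53/89 = 0.5955
F1 = 2·P·R/(P+R) = 2·TP/(2·TP+FP+FN) = 106/(106+56+36) = 106/198 = 0.5354

0.5354


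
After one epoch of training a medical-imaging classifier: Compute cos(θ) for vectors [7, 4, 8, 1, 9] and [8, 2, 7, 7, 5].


A·B = 7·8 + 4·2 + 8·7 + 1·7 + 9·5 = 172
‖A‖ = √211 = 14.5258, ‖B‖ = √191 = 13.8203
cos = 172/(√211·√191) = 172/√40301 = 0.8568

0.8568


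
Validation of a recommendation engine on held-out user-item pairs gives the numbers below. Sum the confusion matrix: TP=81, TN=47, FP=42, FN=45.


Total = TP + TN + FP + FN
= 81 + 47 + 42 + 45
= 215
(Predicted positive: 123, predicted negative: 92)

215


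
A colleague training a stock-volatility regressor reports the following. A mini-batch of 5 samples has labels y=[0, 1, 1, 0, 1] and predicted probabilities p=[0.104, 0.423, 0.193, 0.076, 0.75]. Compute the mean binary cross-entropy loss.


L[0] = -ln(1-0.104) = -ln(0.896) = 0.1098
L[1] = -ln(0.423) = 0.8604
L[2] = -ln(0.193) = 1.6451
L[3] = -ln(1-0.076) = -ln(0.924) = 0.079
L[4] = -ln(0.75) = 0.2877
mean = (0.1098 + 0.8604 + 1.6451 + 0.079 + 0.2877)/5 = 0.5964

0.5964


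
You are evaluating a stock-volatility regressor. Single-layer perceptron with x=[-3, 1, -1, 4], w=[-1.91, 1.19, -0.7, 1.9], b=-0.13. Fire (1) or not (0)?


z = (-3)·(-1.91) + (1)·(1.19) + (-1)·(-0.7) + (4)·(1.9) - 0.13
  = 15.09
step(z) = 1 (z≥0)

1


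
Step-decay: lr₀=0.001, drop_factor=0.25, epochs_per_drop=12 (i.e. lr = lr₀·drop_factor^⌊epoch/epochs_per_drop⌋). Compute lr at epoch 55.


n_drops = ⌊55/12⌋ = 4
lr = 0.001·0.25^4 = 0.001·0.00390625 = 0.00000390625

0.00000390625


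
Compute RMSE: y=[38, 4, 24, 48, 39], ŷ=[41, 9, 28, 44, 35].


MSE = 82/5 = 16.4
RMSE = √(82/5) = 4.0497

4.0497


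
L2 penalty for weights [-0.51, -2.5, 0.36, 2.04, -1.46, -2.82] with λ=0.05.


‖w‖₂² = (-0.51)² + (-2.5)² + (0.36)² + (2.04)² + (-1.46)² + (-2.82)²
     = 0.2601 + 6.25 + 0.1296 + 4.1616 + 2.1316 + 7.9524
     = 20.8853
λ·‖w‖₂² = 0.05·20.8853 = 1.044265

1.044265


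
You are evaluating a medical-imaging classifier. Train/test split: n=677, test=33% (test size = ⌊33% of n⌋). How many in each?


Test = ⌊677·33/100⌋ = 223
Train = 677 - 223 = 454

Train: 454, Test: 223


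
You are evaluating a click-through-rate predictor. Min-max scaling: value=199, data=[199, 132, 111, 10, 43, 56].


min=10, max=199
(199-10)/(199-10) = 189/189 = 1.0

1.0


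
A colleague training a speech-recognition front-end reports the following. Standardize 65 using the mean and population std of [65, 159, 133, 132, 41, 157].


μ = 114.5, σ = 45.2539
z = (65 - 114.5)/45.2539 = -1.0938

-1.0938


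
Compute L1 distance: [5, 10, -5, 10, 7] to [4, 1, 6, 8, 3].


d = |5-4| + |10-1| + |-5-6| + |10-8| + |7-3|
  = 1 + 9 + 11 + 2 + 4
  = 27

27


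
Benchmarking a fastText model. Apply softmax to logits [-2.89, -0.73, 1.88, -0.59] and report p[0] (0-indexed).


Exponentials: e^-2.89=0.0556, e^-0.73=0.4819, e^1.88=6.5535, e^-0.59=0.5543
Sum = 7.6453
Softmax = [0.0073, 0.063, 0.8572, 0.0725]
p[0] = 0.0556/7.6453 = 0.0073

0.0073


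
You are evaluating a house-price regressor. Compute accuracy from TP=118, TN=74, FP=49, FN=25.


Accuracy = (TP+TN)/(TP+TN+FP+FN)
= (118+74)/(266)
= 192/266 = 72.18%

72.18%


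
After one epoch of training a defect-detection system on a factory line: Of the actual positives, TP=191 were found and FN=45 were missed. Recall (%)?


Recall = TP/(TP+FN)
= 191/(191+45)
= 191/236 = 80.93%

80.93%


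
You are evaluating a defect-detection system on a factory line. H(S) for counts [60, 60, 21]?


Probabilities: [60/141, 60/141, 21/141] ≈ [0.4255, 0.4255, 0.1489]
H = -((60/141)·log₂(60/141) + (60/141)·log₂(60/141) + (21/141)·log₂(21/141))
  = 1.4582 bits

1.4582 bits


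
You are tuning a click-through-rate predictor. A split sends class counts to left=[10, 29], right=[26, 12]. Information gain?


Parent = [36, 41], H_parent = 0.997
H_left = 0.8213 (n=39), H_right = 0.8997 (n=38)
H_children = (39/77)·0.8213 + (38/77)·0.8997 = 0.86
IG = 0.997 - 0.86 = 0.137

0.137


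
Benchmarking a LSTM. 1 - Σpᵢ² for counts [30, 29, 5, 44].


Probabilities: [30/108, 29/108, 5/108, 44/108] ≈ [0.2778, 0.2685, 0.0463, 0.4074]
Σpᵢ² = (900 + 841 + 25 + 1936)/108² = 3702/11664
Gini = 1 - Σpᵢ² = 1 - 3702/11664 = 0.6826

0.6826


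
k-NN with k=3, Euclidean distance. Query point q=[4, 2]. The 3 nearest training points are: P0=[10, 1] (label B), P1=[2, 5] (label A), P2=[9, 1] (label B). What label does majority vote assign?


d(q,P0) = 6.0828  (label B)
d(q,P1) = 3.6056  (label A)
d(q,P2) = 5.099  (label B)
Votes: A=1, B=2
Majority → B

B


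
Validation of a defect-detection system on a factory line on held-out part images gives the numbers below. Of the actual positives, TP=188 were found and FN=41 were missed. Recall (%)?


Recall = TP/(TP+FN)
= 188/(188+41)
= 188/229 = 82.1%

82.1%


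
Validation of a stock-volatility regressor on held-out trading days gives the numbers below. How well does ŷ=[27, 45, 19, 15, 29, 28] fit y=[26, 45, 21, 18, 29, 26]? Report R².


ȳ = 27.5
SS_res = Σ(y-ŷ)² = 18
SS_tot = Σ(y-ȳ)² = 445.5
R² = 1 - SS_res/SS_tot = 1 - 0.0404 = 0.9596

0.9596


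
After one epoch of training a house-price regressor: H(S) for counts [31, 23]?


Probabilities: [31/54, 23/54] ≈ [0.5741, 0.4259]
H = -((31/54)·log₂(31/54) + (23/54)·log₂(23/54))
  = 0.9841 bits

0.9841 bits


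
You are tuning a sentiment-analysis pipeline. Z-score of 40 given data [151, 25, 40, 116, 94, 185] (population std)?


μ = 101.8333, σ = 56.7492
z = (40 - 101.8333)/56.7492 = -1.0896

-1.0896


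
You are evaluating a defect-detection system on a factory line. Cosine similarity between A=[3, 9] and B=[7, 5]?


A·B = 3·7 + 9·5 = 66
‖A‖ = √90 = 9.4868, ‖B‖ = √74 = 8.6023
cos = 66/(√90·√74) = 66/√6660 = 0.8087

0.8087


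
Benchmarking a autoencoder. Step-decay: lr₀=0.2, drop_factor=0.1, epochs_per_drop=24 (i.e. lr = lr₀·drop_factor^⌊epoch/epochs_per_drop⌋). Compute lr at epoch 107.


n_drops = ⌊107/24⌋ = 4
lr = 0.2·0.1^4 = 0.2·0.0001 = 0.00002

0.00002


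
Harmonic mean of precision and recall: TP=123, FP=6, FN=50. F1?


Precision = 123/129 = 0.9535
Recall = 123/173 = 0.711
F1 = 2·P·R/(P+R) = 2·TP/(2·TP+FP+FN) = 246/(246+6+50) = 246/302 = 0.8146

0.8146


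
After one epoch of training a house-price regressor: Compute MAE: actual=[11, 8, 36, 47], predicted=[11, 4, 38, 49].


Absolute errors: |11-11|=0, |8-4|=4, |36-38|=2, |47-49|=2
Sum = 8
MAE = 8/4 = 2

2


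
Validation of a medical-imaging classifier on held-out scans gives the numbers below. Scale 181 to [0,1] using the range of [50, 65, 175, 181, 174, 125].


min=50, max=181
(181-50)/(181-50) = 131/131 = 1.0

1.0


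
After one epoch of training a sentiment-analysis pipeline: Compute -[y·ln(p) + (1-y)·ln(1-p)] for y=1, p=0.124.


BCE = -[y·ln(p) + (1-y)·ln(1-p)]
= -1·ln(0.124) - 0
= -ln(0.124) = 2.0875

2.0875


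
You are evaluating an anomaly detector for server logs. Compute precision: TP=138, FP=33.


Precision = TP/(TP+FP)
= 138/(138+33)
= 138/171 = 80.7%

80.7%


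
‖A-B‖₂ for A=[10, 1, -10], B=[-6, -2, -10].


d = √((10+ 6)² + (1+ 2)² + (-10+ 10)²)
  = √(256 + 9 + 0)
  = √265 = 16.2788

16.2788


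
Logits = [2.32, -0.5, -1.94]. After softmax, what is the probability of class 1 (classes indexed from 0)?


Exponentials: e^2.32=10.1757, e^-0.5=0.6065, e^-1.94=0.1437
Sum = 10.9259
Softmax = [0.9313, 0.0555, 0.0132]
p[1] = 0.6065/10.9259 = 0.0555

0.0555


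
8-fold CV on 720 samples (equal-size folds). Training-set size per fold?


Fold size = 720/8 = 90
Training per fold = 720 - 90 = 630

630


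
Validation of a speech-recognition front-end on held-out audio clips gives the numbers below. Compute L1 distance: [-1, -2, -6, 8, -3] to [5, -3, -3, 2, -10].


d = |-1-5| + |-2+ 3| + |-6+ 3| + |8-2| + |-3+ 10|
  = 6 + 1 + 3 + 6 + 7
  = 23

23


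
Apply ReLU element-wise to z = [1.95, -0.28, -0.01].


ReLU(1.95) = max(0, 1.95) = 1.95
ReLU(-0.28) = max(0, -0.28) = 0.0
ReLU(-0.01) = max(0, -0.01) = 0.0
result = [1.95, 0.0, 0.0]

[1.95, 0.0, 0.0]


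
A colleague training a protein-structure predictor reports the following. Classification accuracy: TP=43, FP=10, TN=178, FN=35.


Accuracy = (TP+TN)/(TP+TN+FP+FN)
= (43+178)/(266)
= 221/266 = 83.08%

83.08%


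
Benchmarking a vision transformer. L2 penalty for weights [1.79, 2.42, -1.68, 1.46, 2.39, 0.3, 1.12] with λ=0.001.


‖w‖₂² = (1.79)² + (2.42)² + (-1.68)² + (1.46)² + (2.39)² + (0.3)² + (1.12)²
     = 3.2041 + 5.8564 + 2.8224 + 2.1316 + 5.7121 + 0.09 + 1.2544
     = 21.071
λ·‖w‖₂² = 0.001·21.071 = 0.021071

0.021071


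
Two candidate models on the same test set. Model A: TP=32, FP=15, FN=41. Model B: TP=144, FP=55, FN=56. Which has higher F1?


Model A: P=32/47=0.6809, R=32/73=0.4384, F1=2PR/(P+R)=2TP/(2TP+FP+FN)=64/120=0.5333
Model B: P=144/199=0.7236, R=144/200=0.72, F1=2PR/(P+R)=2TP/(2TP+FP+FN)=288/399=0.7218
0.5333 < 0.7218 → Model B

Model B


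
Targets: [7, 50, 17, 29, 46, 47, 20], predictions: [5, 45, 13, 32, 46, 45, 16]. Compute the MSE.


Squared errors: (7-5)²=4, (50-45)²=25, (17-13)²=16, (29-32)²=9, (46-46)²=0, (47-45)²=4, (20-16)²=16
Sum = 74
MSE = 74/7 = 74/7

74/7


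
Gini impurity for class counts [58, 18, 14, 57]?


Probabilities: [58/147, 18/147, 14/147, 57/147] ≈ [0.3946, 0.1224, 0.0952, 0.3878]
Σpᵢ² = (3364 + 324 + 196 + 3249)/147² = 7133/21609
Gini = 1 - Σpᵢ² = 1 - 7133/21609 = 0.6699

0.6699


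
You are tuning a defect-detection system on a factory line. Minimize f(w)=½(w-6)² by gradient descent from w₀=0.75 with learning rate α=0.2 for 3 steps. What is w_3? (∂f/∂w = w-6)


step 1: grad = 0.75-6 = -5.25; w = 0.75 - 0.2·(-5.25) = 1.8
step 2: grad = 1.8-6 = -4.2; w = 1.8 - 0.2·(-4.2) = 2.64
step 3: grad = 2.64-6 = -3.36; w = 2.64 - 0.2·(-3.36) = 3.312

3.312


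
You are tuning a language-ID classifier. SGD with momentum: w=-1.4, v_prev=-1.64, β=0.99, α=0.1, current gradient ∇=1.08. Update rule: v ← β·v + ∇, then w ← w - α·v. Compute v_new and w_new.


v_new = 0.99·-1.64 + 1.08 = -1.6236 + 1.08 = -0.5436
w_new = -1.4 - 0.1·-0.5436 = -1.4 + 0.05436 = -1.34564

v_new=-0.5436, w_new=-1.34564


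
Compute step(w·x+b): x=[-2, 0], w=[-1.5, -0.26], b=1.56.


z = (-2)·(-1.5) + (0)·(-0.26) + 1.56
  = 4.56
step(z) = 1 (z≥0)

1


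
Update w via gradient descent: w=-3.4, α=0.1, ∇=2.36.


w_new = w - α·∇
= -3.4 - 0.1·2.36
= -3.4 - 0.236
= -3.636

-3.636


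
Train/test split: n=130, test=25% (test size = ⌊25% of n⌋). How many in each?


Test = ⌊130·25/100⌋ = 32
Train = 130 - 32 = 98

Train: 98, Test: 32


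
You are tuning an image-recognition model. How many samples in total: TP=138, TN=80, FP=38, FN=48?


Total = TP + TN + FP + FN
= 138 + 80 + 38 + 48
= 304
(Predicted positive: 176, predicted negative: 128)

304


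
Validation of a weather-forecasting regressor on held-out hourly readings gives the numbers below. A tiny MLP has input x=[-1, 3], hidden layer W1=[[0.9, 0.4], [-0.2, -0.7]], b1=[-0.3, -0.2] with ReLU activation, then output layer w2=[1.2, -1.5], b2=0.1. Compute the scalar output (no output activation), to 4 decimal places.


z1[0] = (0.9)·(-1) + (0.4)·(3) - 0.3 = 0.0
z1[1] = (-0.2)·(-1) + (-0.7)·(3) - 0.2 = -2.1
h = ReLU(z1) = [0.0, 0.0]
output = (1.2)·(0.0) + (-1.5)·(0.0) + 0.1 = 0.1

0.1


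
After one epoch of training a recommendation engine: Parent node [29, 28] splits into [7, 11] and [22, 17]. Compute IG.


Parent = [29, 28], H_parent = 0.9998
H_left = 0.9641 (n=18), H_right = 0.9881 (n=39)
H_children = (18/57)·0.9641 + (39/57)·0.9881 = 0.9805
IG = 0.9998 - 0.9805 = 0.0193

0.0193


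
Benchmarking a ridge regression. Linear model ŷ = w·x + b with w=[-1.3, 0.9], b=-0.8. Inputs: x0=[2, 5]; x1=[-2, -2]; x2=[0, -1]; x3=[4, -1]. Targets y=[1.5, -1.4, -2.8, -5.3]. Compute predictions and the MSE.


ŷ0 = (-1.3)·(2) + (0.9)·(5) - 0.8 = 1.1
ŷ1 = (-1.3)·(-2) + (0.9)·(-2) - 0.8 = 0.0
ŷ2 = (-1.3)·(0) + (0.9)·(-1) - 0.8 = -1.7
ŷ3 = (-1.3)·(4) + (0.9)·(-1) - 0.8 = -6.9
errors² = [0.16, 1.96, 1.21, 2.56]
MSE = 5.8900/4 = 1.4725

1.4725


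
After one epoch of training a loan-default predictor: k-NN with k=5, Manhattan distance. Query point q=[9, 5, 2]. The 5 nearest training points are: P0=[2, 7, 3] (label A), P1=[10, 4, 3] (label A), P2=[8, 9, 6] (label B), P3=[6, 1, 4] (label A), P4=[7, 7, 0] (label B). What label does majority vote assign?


d(q,P0) = 10  (label A)
d(q,P1) = 3  (label A)
d(q,P2) = 9  (label B)
d(q,P3) = 9  (label A)
d(q,P4) = 6  (label B)
Votes: A=3, B=2
Majority → A

A


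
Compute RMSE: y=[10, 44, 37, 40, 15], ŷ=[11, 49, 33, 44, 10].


MSE = 83/5 = 16.6
RMSE = √(83/5) = 4.0743

4.0743


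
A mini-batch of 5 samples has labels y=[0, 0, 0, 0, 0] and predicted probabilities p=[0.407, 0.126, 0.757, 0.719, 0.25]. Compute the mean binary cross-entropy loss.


L[0] = -ln(1-0.407) = -ln(0.593) = 0.5226
L[1] = -ln(1-0.126) = -ln(0.874) = 0.1347
L[2] = -ln(1-0.757) = -ln(0.243) = 1.4147
L[3] = -ln(1-0.719) = -ln(0.281) = 1.2694
L[4] = -ln(1-0.25) = -ln(0.75) = 0.2877
mean = (0.5226 + 0.1347 + 1.4147 + 1.2694 + 0.2877)/5 = 0.7258

0.7258


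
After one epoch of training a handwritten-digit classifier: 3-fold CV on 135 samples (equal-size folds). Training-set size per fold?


Fold size = 135/3 = 45
Training per fold = 135 - 45 = 90

90


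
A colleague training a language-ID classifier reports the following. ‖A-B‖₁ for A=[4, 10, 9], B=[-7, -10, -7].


d = |4+ 7| + |10+ 10| + |9+ 7|
  = 11 + 20 + 16
  = 47

47


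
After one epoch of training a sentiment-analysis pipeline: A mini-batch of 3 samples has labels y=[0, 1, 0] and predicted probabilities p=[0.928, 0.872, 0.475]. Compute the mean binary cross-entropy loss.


L[0] = -ln(1-0.928) = -ln(0.072) = 2.6311
L[1] = -ln(0.872) = 0.137
L[2] = -ln(1-0.475) = -ln(0.525) = 0.6444
mean = (2.6311 + 0.137 + 0.6444)/3 = 1.1375

1.1375


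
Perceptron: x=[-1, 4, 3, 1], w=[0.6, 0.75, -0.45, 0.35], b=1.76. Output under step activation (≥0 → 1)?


z = (-1)·(0.6) + (4)·(0.75) + (3)·(-0.45) + (1)·(0.35) + 1.76
  = 3.16
step(z) = 1 (z≥0)

1


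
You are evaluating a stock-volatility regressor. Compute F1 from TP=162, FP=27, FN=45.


Precision = 162/189 = 0.8571
Recall = 162/207 = 0.7826
F1 = 2·P·R/(P+R) = 2·TP/(2·TP+FP+FN) = 324/(324+27+45) = 324/396 = 0.8182

0.8182


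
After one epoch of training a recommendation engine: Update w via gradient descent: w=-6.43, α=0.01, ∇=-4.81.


w_new = w - α·∇
= -6.43 - 0.01·-4.81
= -6.43 + 0.0481
= -6.3819

-6.3819


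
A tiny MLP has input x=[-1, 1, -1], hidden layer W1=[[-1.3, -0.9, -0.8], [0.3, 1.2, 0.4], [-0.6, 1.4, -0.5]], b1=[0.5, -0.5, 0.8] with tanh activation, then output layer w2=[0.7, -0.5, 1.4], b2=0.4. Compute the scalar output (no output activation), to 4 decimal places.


z1[0] = (-1.3)·(-1) + (-0.9)·(1) + (-0.8)·(-1) + 0.5 = 1.7
z1[1] = (0.3)·(-1) + (1.2)·(1) + (0.4)·(-1) - 0.5 = 0.0
z1[2] = (-0.6)·(-1) + (1.4)·(1) + (-0.5)·(-1) + 0.8 = 3.3
h = tanh(z1) = [0.9354, 0.0, 0.9973]
output = (0.7)·(0.9354) + (-0.5)·(0.0) + (1.4)·(0.9973) + 0.4 = 2.451

2.451


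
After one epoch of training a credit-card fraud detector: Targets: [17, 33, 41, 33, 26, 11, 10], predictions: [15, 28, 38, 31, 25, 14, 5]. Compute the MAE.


Absolute errors: |17-15|=2, |33-28|=5, |41-38|=3, |33-31|=2, |26-25|=1, |11-14|=3, |10-5|=5
Sum = 21
MAE = 21/7 = 3

3


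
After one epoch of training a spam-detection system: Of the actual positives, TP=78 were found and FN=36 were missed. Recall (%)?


Recall = TP/(TP+FN)
= 78/(78+36)
= 78/114 = 68.42%

68.42%


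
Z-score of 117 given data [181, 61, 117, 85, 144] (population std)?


μ = 117.6, σ = 42.3868
z = (117 - 117.6)/42.3868 = -0.0142

-0.0142


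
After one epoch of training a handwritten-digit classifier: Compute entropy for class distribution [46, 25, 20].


Probabilities: [46/91, 25/91, 20/91] ≈ [0.5055, 0.2747, 0.2198]
H = -((46/91)·log₂(46/91) + (25/91)·log₂(25/91) + (20/91)·log₂(20/91))
  = 1.49 bits

1.49 bits


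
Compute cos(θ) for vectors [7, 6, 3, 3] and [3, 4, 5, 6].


A·B = 7·3 + 6·4 + 3·5 + 3·6 = 78
‖A‖ = √103 = 10.1489, ‖B‖ = √86 = 9.2736
cos = 78/(√103·√86) = 78/√8858 = 0.8288

0.8288


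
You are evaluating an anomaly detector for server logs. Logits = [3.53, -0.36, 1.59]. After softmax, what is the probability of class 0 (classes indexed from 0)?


Exponentials: e^3.53=34.124, e^-0.36=0.6977, e^1.59=4.9037
Sum = 39.7254
Softmax = [0.859, 0.0176, 0.1234]
p[0] = 34.124/39.7254 = 0.859

0.859
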